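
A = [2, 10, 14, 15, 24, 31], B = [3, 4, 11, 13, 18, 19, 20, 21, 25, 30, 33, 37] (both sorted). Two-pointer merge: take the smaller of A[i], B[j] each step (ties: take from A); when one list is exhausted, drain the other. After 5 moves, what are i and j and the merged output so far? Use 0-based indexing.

[i=0,j=0] A[i]=2<=B[j]=3 take 2 → i++
[i=1,j=0] A[i]=10>B[j]=3 take 3 → j++
[i=1,j=1] A[i]=10>B[j]=4 take 4 → j++
[i=1,j=2] A[i]=10<=B[j]=11 take 10 → i++
[i=2,j=2] A[i]=14>B[j]=11 take 11 → j++

i=2, j=3, merged so far=[2, 3, 4, 10, 11]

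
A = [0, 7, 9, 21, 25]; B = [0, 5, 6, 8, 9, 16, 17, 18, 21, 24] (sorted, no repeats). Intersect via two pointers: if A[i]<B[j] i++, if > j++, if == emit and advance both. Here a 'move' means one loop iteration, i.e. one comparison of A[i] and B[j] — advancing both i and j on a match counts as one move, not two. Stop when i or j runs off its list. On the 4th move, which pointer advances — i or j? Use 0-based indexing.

[i=0,j=0] 0==0 emit → i++,j++
[i=1,j=1] 7>5 → j++
[i=1,j=2] 7>6 → j++
[i=1,j=3] 7<8 → i++

i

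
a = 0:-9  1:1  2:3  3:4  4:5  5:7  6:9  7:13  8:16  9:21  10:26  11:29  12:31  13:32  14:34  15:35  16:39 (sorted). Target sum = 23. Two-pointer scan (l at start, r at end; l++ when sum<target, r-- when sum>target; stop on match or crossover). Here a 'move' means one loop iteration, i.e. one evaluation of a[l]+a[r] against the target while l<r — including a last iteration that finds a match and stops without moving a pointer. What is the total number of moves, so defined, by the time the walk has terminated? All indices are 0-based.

[0,16] -9+39=30 >23 → r--
[0,15] -9+35=26 >23 → r--
[0,14] -9+34=25 >23 → r--
[0,13] -9+32=23 → found

4 moves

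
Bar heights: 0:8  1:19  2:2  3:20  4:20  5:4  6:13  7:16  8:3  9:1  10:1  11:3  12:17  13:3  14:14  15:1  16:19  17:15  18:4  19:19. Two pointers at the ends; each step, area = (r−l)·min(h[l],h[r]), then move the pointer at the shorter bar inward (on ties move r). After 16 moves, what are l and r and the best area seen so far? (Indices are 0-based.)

l=1, r=4, best area=342

[0,19] min(8,19)*19=152 best=152 * → l++
[1,19] min(19,19)*18=342 best=342 * → r--
[1,18] min(19,4)*17=68 best=342 → r--
[1,17] min(19,15)*16=240 best=342 → r--
[1,16] min(19,19)*15=285 best=342 → r--
[1,15] min(19,1)*14=14 best=342 → r--
[1,14] min(19,14)*13=182 best=342 → r--
[1,13] min(19,3)*12=36 best=342 → r--
[1,12] min(19,17)*11=187 best=342 → r--
[1,11] min(19,3)*10=30 best=342 → r--
[1,10] min(19,1)*9=9 best=342 → r--
[1,9] min(19,1)*8=8 best=342 → r--
[1,8] min(19,3)*7=21 best=342 → r--
[1,7] min(19,16)*6=96 best=342 → r--
[1,6] min(19,13)*5=65 best=342 → r--
[1,5] min(19,4)*4=16 best=342 → r--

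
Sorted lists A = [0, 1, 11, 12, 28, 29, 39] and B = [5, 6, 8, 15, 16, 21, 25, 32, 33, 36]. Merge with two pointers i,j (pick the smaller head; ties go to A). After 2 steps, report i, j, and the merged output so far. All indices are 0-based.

[i=0,j=0] A[i]=0<=B[j]=5 take 0 → i++
[i=1,j=0] A[i]=1<=B[j]=5 take 1 → i++

i=2, j=0, merged so far=[0, 1]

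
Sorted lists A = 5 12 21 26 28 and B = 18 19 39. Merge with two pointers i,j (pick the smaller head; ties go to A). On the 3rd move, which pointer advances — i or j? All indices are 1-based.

j

i=1 j=1: A[i]=5<=B[j]=18 take 5, i++
i=2 j=1: A[i]=12<=B[j]=18 take 12, i++
i=3 j=1: A[i]=21>B[j]=18 take 18, j++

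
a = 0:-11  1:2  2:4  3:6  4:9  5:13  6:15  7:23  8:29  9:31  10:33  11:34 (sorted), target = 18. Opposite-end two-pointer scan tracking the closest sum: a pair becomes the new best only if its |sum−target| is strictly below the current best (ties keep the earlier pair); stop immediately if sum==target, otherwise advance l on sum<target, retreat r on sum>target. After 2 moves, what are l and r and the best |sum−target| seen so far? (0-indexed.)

l=0, r=9, best |Δ|=4

l=0 r=11: -11+34=23 d=5 *, r--
l=0 r=10: -11+33=22 d=4 *, r--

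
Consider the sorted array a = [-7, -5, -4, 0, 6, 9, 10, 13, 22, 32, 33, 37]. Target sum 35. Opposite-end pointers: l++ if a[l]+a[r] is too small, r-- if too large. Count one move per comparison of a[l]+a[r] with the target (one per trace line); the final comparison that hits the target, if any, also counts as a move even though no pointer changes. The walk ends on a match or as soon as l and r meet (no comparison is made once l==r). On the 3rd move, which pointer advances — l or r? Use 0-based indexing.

l

l=0 r=11: -7+37=30 <35, l++
l=1 r=11: -5+37=32 <35, l++
l=2 r=11: -4+37=33 <35, l++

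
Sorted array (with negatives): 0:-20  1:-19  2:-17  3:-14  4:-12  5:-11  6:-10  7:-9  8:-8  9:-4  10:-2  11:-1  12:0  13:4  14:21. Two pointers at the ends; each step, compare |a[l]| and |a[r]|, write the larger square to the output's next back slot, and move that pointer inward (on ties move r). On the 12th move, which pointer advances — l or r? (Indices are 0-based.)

l

l=0 r=14: |-20|<=|21| out[14]=441, r--
l=0 r=13: |-20|>|4| out[13]=400, l++
l=1 r=13: |-19|>|4| out[12]=361, l++
l=2 r=13: |-17|>|4| out[11]=289, l++
l=3 r=13: |-14|>|4| out[10]=196, l++
l=4 r=13: |-12|>|4| out[9]=144, l++
l=5 r=13: |-11|>|4| out[8]=121, l++
l=6 r=13: |-10|>|4| out[7]=100, l++
l=7 r=13: |-9|>|4| out[6]=81, l++
l=8 r=13: |-8|>|4| out[5]=64, l++
l=9 r=13: |-4|<=|4| out[4]=16, r--
l=9 r=12: |-4|>|0| out[3]=16, l++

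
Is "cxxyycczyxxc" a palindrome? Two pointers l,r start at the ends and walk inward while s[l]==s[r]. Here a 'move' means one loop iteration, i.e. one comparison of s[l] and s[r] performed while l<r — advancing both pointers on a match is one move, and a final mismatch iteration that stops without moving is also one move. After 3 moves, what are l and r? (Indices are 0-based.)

l=3, r=8

[0,11] 'c'=='c' → l++,r--
[1,10] 'x'=='x' → l++,r--
[2,9] 'x'=='x' → l++,r--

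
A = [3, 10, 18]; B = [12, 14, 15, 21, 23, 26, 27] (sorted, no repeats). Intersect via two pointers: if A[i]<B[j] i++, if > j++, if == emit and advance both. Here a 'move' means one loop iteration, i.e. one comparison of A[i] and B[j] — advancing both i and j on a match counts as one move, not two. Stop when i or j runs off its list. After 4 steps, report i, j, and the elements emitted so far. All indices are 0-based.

[i=0,j=0] 3<12 → i++
[i=1,j=0] 10<12 → i++
[i=2,j=0] 18>12 → j++
[i=2,j=1] 18>14 → j++

i=2, j=2, emitted=[]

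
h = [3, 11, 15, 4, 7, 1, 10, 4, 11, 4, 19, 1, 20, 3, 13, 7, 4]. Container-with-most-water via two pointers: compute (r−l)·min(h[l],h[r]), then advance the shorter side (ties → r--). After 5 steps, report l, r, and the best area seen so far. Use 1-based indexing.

l=3, r=14, best area=156

[1,17] min(3,4)*16=48 best=48 * → l++
[2,17] min(11,4)*15=60 best=60 * → r--
[2,16] min(11,7)*14=98 best=98 * → r--
[2,15] min(11,13)*13=143 best=143 * → l++
[3,15] min(15,13)*12=156 best=156 * → r--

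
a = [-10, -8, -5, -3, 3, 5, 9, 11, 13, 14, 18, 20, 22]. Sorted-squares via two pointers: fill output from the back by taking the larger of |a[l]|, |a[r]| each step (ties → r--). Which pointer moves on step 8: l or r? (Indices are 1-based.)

r

l=1 r=13: |-10|<=|22| out[13]=484, r--
l=1 r=12: |-10|<=|20| out[12]=400, r--
l=1 r=11: |-10|<=|18| out[11]=324, r--
l=1 r=10: |-10|<=|14| out[10]=196, r--
l=1 r=9: |-10|<=|13| out[9]=169, r--
l=1 r=8: |-10|<=|11| out[8]=121, r--
l=1 r=7: |-10|>|9| out[7]=100, l++
l=2 r=7: |-8|<=|9| out[6]=81, r--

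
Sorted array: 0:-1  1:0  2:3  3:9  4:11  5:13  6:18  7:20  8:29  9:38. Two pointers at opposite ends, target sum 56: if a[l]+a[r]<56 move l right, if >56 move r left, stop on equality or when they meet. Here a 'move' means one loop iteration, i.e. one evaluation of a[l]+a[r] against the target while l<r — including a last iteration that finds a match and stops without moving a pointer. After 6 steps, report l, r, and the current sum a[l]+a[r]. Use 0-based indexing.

[0,9] -1+38=37 <56 → l++
[1,9] 0+38=38 <56 → l++
[2,9] 3+38=41 <56 → l++
[3,9] 9+38=47 <56 → l++
[4,9] 11+38=49 <56 → l++
[5,9] 13+38=51 <56 → l++

l=6, r=9, sum=56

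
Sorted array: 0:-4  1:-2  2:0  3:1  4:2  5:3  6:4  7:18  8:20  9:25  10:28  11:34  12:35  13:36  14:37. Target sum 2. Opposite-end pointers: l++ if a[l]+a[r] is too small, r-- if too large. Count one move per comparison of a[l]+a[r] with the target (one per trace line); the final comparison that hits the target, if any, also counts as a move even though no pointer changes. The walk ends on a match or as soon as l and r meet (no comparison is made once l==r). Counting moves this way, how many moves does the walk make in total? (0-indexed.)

[0,14] -4+37=33 >2 → r--
[0,13] -4+36=32 >2 → r--
[0,12] -4+35=31 >2 → r--
[0,11] -4+34=30 >2 → r--
[0,10] -4+28=24 >2 → r--
[0,9] -4+25=21 >2 → r--
[0,8] -4+20=16 >2 → r--
[0,7] -4+18=14 >2 → r--
[0,6] -4+4=0 <2 → l++
[1,6] -2+4=2 → found

10 moves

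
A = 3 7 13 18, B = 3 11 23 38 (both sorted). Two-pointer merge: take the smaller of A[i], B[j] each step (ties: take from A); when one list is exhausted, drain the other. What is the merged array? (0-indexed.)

i=0 j=0: A[i]=3<=B[j]=3 take 3, i++
i=1 j=0: A[i]=7>B[j]=3 take 3, j++
i=1 j=1: A[i]=7<=B[j]=11 take 7, i++
i=2 j=1: A[i]=13>B[j]=11 take 11, j++
i=2 j=2: A[i]=13<=B[j]=23 take 13, i++
i=3 j=2: A[i]=18<=B[j]=23 take 18, i++
i=4 j=2: A done, take B[j]=23, j++
i=4 j=3: A done, take B[j]=38, j++

[3, 3, 7, 11, 13, 18, 23, 38]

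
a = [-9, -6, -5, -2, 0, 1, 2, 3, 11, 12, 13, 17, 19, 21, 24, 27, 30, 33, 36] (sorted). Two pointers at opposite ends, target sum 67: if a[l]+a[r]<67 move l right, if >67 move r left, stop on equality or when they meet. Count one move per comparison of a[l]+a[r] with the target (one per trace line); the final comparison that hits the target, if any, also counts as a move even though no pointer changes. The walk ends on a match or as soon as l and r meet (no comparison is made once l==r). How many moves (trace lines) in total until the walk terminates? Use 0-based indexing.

[0,18] -9+36=27 <67 → l++
[1,18] -6+36=30 <67 → l++
[2,18] -5+36=31 <67 → l++
[3,18] -2+36=34 <67 → l++
[4,18] 0+36=36 <67 → l++
[5,18] 1+36=37 <67 → l++
[6,18] 2+36=38 <67 → l++
[7,18] 3+36=39 <67 → l++
[8,18] 11+36=47 <67 → l++
[9,18] 12+36=48 <67 → l++
[10,18] 13+36=49 <67 → l++
[11,18] 17+36=53 <67 → l++
[12,18] 19+36=55 <67 → l++
[13,18] 21+36=57 <67 → l++
[14,18] 24+36=60 <67 → l++
[15,18] 27+36=63 <67 → l++
[16,18] 30+36=66 <67 → l++
[17,18] 33+36=69 >67 → r--

18 moves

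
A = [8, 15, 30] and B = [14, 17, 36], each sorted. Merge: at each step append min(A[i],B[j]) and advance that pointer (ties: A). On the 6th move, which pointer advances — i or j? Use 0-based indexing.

i=0 j=0: A[i]=8<=B[j]=14 take 8, i++
i=1 j=0: A[i]=15>B[j]=14 take 14, j++
i=1 j=1: A[i]=15<=B[j]=17 take 15, i++
i=2 j=1: A[i]=30>B[j]=17 take 17, j++
i=2 j=2: A[i]=30<=B[j]=36 take 30, i++
i=3 j=2: A done, take B[j]=36, j++

j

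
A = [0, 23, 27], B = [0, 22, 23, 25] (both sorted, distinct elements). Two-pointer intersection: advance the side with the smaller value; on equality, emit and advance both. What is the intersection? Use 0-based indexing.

i=0 j=0: 0==0 emit, i++,j++
i=1 j=1: 23>22, j++
i=1 j=2: 23==23 emit, i++,j++
i=2 j=3: 27>25, j++

intersection = [0, 23]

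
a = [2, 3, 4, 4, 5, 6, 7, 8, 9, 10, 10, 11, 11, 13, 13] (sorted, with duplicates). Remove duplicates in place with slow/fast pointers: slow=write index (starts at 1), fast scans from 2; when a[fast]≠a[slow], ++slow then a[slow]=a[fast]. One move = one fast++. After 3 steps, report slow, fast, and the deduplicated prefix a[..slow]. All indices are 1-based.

slow=1 fast=2: a[fast]=3≠a[slow]=2 write a[2]=3, slow++,fast++
slow=2 fast=3: a[fast]=4≠a[slow]=3 write a[3]=4, slow++,fast++
slow=3 fast=4: a[fast]=4=a[slow] dup, fast++

slow=3, fast=5, prefix=[2, 3, 4]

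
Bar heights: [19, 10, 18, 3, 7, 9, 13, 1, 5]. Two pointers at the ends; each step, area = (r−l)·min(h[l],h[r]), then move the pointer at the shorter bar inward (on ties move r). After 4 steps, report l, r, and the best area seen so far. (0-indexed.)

l=0 r=8: min(19,5)*8=40 best=40 *, r--
l=0 r=7: min(19,1)*7=7 best=40, r--
l=0 r=6: min(19,13)*6=78 best=78 *, r--
l=0 r=5: min(19,9)*5=45 best=78, r--

l=0, r=4, best area=78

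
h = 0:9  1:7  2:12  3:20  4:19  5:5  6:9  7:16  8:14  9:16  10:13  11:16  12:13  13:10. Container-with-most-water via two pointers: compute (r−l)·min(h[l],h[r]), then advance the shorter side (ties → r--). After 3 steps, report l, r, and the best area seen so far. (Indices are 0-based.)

l=0 r=13: min(9,10)*13=117 best=117 *, l++
l=1 r=13: min(7,10)*12=84 best=117, l++
l=2 r=13: min(12,10)*11=110 best=117, r--

l=2, r=12, best area=117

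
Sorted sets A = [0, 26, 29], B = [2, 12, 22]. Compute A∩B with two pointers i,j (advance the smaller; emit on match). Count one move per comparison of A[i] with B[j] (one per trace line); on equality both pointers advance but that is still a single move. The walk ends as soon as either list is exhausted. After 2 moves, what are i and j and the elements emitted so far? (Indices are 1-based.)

i=2, j=2, emitted=[]

i=1 j=1: 0<2, i++
i=2 j=1: 26>2, j++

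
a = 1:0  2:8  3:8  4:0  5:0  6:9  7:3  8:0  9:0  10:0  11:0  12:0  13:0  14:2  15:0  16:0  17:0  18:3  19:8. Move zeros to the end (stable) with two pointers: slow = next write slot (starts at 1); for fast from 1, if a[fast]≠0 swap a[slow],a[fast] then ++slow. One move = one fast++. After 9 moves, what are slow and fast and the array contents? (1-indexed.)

(s=1,f=1) a[fast]=0 → fast++
(s=1,f=2) a[fast]=8≠0 swap→a[1]=8 → slow++,fast++
(s=2,f=3) a[fast]=8≠0 swap→a[2]=8 → slow++,fast++
(s=3,f=4) a[fast]=0 → fast++
(s=3,f=5) a[fast]=0 → fast++
(s=3,f=6) a[fast]=9≠0 swap→a[3]=9 → slow++,fast++
(s=4,f=7) a[fast]=3≠0 swap→a[4]=3 → slow++,fast++
(s=5,f=8) a[fast]=0 → fast++
(s=5,f=9) a[fast]=0 → fast++

slow=5, fast=10, a=[8, 8, 9, 3, 0, 0, 0, 0, 0, 0, 0, 0, 0, 2, 0, 0, 0, 3, 8]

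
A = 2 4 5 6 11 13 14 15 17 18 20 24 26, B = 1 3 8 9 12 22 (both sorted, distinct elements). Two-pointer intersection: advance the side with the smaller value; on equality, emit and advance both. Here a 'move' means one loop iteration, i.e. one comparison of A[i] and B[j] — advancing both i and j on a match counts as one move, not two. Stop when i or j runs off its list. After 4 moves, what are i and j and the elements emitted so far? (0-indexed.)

i=0 j=0: 2>1, j++
i=0 j=1: 2<3, i++
i=1 j=1: 4>3, j++
i=1 j=2: 4<8, i++

i=2, j=2, emitted=[]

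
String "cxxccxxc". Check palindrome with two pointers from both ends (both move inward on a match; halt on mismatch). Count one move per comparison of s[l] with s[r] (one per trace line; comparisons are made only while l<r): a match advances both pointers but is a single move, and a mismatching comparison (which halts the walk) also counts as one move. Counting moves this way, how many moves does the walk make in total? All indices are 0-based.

l=0 r=7: 'c'=='c', l++,r--
l=1 r=6: 'x'=='x', l++,r--
l=2 r=5: 'x'=='x', l++,r--
l=3 r=4: 'c'=='c', l++,r--

4 moves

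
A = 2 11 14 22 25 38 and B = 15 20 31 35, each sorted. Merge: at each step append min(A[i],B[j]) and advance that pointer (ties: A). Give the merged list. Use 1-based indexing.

[2, 11, 14, 15, 20, 22, 25, 31, 35, 38]

i=1 j=1: A[i]=2<=B[j]=15 take 2, i++
i=2 j=1: A[i]=11<=B[j]=15 take 11, i++
i=3 j=1: A[i]=14<=B[j]=15 take 14, i++
i=4 j=1: A[i]=22>B[j]=15 take 15, j++
i=4 j=2: A[i]=22>B[j]=20 take 20, j++
i=4 j=3: A[i]=22<=B[j]=31 take 22, i++
i=5 j=3: A[i]=25<=B[j]=31 take 25, i++
i=6 j=3: A[i]=38>B[j]=31 take 31, j++
i=6 j=4: A[i]=38>B[j]=35 take 35, j++
i=6 j=5: B done, take A[i]=38, i++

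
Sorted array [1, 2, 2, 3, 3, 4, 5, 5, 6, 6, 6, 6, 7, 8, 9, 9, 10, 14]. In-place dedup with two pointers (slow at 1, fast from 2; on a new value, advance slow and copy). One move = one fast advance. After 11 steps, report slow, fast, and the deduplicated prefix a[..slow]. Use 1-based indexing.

(s=1,f=2) a[fast]=2≠a[slow]=1 write a[2]=2 → slow++,fast++
(s=2,f=3) a[fast]=2=a[slow] dup → fast++
(s=2,f=4) a[fast]=3≠a[slow]=2 write a[3]=3 → slow++,fast++
(s=3,f=5) a[fast]=3=a[slow] dup → fast++
(s=3,f=6) a[fast]=4≠a[slow]=3 write a[4]=4 → slow++,fast++
(s=4,f=7) a[fast]=5≠a[slow]=4 write a[5]=5 → slow++,fast++
(s=5,f=8) a[fast]=5=a[slow] dup → fast++
(s=5,f=9) a[fast]=6≠a[slow]=5 write a[6]=6 → slow++,fast++
(s=6,f=10) a[fast]=6=a[slow] dup → fast++
(s=6,f=11) a[fast]=6=a[slow] dup → fast++
(s=6,f=12) a[fast]=6=a[slow] dup → fast++

slow=6, fast=13, prefix=[1, 2, 3, 4, 5, 6]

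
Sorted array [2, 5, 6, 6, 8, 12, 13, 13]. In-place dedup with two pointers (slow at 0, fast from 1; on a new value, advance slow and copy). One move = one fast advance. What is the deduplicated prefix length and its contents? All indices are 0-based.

slow=0 fast=1: a[fast]=5≠a[slow]=2 write a[1]=5, slow++,fast++
slow=1 fast=2: a[fast]=6≠a[slow]=5 write a[2]=6, slow++,fast++
slow=2 fast=3: a[fast]=6=a[slow] dup, fast++
slow=2 fast=4: a[fast]=8≠a[slow]=6 write a[3]=8, slow++,fast++
slow=3 fast=5: a[fast]=12≠a[slow]=8 write a[4]=12, slow++,fast++
slow=4 fast=6: a[fast]=13≠a[slow]=12 write a[5]=13, slow++,fast++
slow=5 fast=7: a[fast]=13=a[slow] dup, fast++

length 6; prefix = [2, 5, 6, 8, 12, 13]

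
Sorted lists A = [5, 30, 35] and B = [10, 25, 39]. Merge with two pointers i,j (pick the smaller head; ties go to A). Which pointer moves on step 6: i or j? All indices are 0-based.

j

i=0 j=0: A[i]=5<=B[j]=10 take 5, i++
i=1 j=0: A[i]=30>B[j]=10 take 10, j++
i=1 j=1: A[i]=30>B[j]=25 take 25, j++
i=1 j=2: A[i]=30<=B[j]=39 take 30, i++
i=2 j=2: A[i]=35<=B[j]=39 take 35, i++
i=3 j=2: A done, take B[j]=39, j++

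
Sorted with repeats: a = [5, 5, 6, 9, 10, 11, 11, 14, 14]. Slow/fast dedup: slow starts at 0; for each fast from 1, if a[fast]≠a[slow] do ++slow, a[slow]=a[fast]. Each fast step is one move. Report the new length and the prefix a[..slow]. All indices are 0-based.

length 6; prefix = [5, 6, 9, 10, 11, 14]

(s=0,f=1) a[fast]=5=a[slow] dup → fast++
(s=0,f=2) a[fast]=6≠a[slow]=5 write a[1]=6 → slow++,fast++
(s=1,f=3) a[fast]=9≠a[slow]=6 write a[2]=9 → slow++,fast++
(s=2,f=4) a[fast]=10≠a[slow]=9 write a[3]=10 → slow++,fast++
(s=3,f=5) a[fast]=11≠a[slow]=10 write a[4]=11 → slow++,fast++
(s=4,f=6) a[fast]=11=a[slow] dup → fast++
(s=4,f=7) a[fast]=14≠a[slow]=11 write a[5]=14 → slow++,fast++
(s=5,f=8) a[fast]=14=a[slow] dup → fast++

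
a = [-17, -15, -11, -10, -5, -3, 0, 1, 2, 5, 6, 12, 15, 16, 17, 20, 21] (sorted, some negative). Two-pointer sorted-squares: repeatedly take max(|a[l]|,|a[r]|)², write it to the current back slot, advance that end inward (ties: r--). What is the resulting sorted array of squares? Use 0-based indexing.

[0, 1, 4, 9, 25, 25, 36, 100, 121, 144, 225, 225, 256, 289, 289, 400, 441]

l=0 r=16: |-17|<=|21| out[16]=441, r--
l=0 r=15: |-17|<=|20| out[15]=400, r--
l=0 r=14: |-17|<=|17| out[14]=289, r--
l=0 r=13: |-17|>|16| out[13]=289, l++
l=1 r=13: |-15|<=|16| out[12]=256, r--
l=1 r=12: |-15|<=|15| out[11]=225, r--
l=1 r=11: |-15|>|12| out[10]=225, l++
l=2 r=11: |-11|<=|12| out[9]=144, r--
l=2 r=10: |-11|>|6| out[8]=121, l++
l=3 r=10: |-10|>|6| out[7]=100, l++
l=4 r=10: |-5|<=|6| out[6]=36, r--
l=4 r=9: |-5|<=|5| out[5]=25, r--
l=4 r=8: |-5|>|2| out[4]=25, l++
l=5 r=8: |-3|>|2| out[3]=9, l++
l=6 r=8: |0|<=|2| out[2]=4, r--
l=6 r=7: |0|<=|1| out[1]=1, r--
l=6 r=6: |0|<=|0| out[0]=0, r--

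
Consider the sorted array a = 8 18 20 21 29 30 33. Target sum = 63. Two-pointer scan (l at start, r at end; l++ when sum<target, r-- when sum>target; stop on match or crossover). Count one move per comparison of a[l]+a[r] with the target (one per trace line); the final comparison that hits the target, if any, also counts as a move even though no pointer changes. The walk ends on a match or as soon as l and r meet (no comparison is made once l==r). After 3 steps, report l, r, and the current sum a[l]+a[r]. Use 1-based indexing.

l=4, r=7, sum=54

l=1 r=7: 8+33=41 <63, l++
l=2 r=7: 18+33=51 <63, l++
l=3 r=7: 20+33=53 <63, l++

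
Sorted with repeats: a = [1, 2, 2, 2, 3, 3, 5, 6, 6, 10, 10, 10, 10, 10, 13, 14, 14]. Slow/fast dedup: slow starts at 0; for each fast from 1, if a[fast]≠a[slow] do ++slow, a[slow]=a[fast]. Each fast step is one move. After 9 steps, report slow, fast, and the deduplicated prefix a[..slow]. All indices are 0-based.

slow=5, fast=10, prefix=[1, 2, 3, 5, 6, 10]

slow=0 fast=1: a[fast]=2≠a[slow]=1 write a[1]=2, slow++,fast++
slow=1 fast=2: a[fast]=2=a[slow] dup, fast++
slow=1 fast=3: a[fast]=2=a[slow] dup, fast++
slow=1 fast=4: a[fast]=3≠a[slow]=2 write a[2]=3, slow++,fast++
slow=2 fast=5: a[fast]=3=a[slow] dup, fast++
slow=2 fast=6: a[fast]=5≠a[slow]=3 write a[3]=5, slow++,fast++
slow=3 fast=7: a[fast]=6≠a[slow]=5 write a[4]=6, slow++,fast++
slow=4 fast=8: a[fast]=6=a[slow] dup, fast++
slow=4 fast=9: a[fast]=10≠a[slow]=6 write a[5]=10, slow++,fast++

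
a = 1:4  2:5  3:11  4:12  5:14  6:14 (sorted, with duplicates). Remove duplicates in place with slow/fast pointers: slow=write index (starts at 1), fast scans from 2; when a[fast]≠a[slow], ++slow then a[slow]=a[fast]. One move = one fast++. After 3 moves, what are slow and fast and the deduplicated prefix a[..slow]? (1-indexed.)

slow=4, fast=5, prefix=[4, 5, 11, 12]

(s=1,f=2) a[fast]=5≠a[slow]=4 write a[2]=5 → slow++,fast++
(s=2,f=3) a[fast]=11≠a[slow]=5 write a[3]=11 → slow++,fast++
(s=3,f=4) a[fast]=12≠a[slow]=11 write a[4]=12 → slow++,fast++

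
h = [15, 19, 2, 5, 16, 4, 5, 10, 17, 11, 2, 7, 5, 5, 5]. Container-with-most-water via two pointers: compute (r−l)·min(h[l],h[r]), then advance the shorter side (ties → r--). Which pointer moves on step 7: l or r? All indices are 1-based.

[1,15] min(15,5)*14=70 best=70 * → r--
[1,14] min(15,5)*13=65 best=70 → r--
[1,13] min(15,5)*12=60 best=70 → r--
[1,12] min(15,7)*11=77 best=77 * → r--
[1,11] min(15,2)*10=20 best=77 → r--
[1,10] min(15,11)*9=99 best=99 * → r--
[1,9] min(15,17)*8=120 best=120 * → l++

l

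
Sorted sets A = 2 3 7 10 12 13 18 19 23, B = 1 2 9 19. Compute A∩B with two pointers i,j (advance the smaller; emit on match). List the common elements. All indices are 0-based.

intersection = [2, 19]

i=0 j=0: 2>1, j++
i=0 j=1: 2==2 emit, i++,j++
i=1 j=2: 3<9, i++
i=2 j=2: 7<9, i++
i=3 j=2: 10>9, j++
i=3 j=3: 10<19, i++
i=4 j=3: 12<19, i++
i=5 j=3: 13<19, i++
i=6 j=3: 18<19, i++
i=7 j=3: 19==19 emit, i++,j++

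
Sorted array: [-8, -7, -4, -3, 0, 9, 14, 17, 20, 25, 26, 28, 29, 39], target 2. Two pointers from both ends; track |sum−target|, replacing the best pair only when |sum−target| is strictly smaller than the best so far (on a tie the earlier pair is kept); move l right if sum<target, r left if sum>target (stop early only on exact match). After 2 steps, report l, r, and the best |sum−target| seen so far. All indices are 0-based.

[0,13] -8+39=31 d=29 * → r--
[0,12] -8+29=21 d=19 * → r--

l=0, r=11, best |Δ|=19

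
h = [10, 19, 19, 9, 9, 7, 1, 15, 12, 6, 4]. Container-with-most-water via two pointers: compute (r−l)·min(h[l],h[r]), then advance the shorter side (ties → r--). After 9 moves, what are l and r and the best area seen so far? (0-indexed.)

l=1, r=2, best area=90

[0,10] min(10,4)*10=40 best=40 * → r--
[0,9] min(10,6)*9=54 best=54 * → r--
[0,8] min(10,12)*8=80 best=80 * → l++
[1,8] min(19,12)*7=84 best=84 * → r--
[1,7] min(19,15)*6=90 best=90 * → r--
[1,6] min(19,1)*5=5 best=90 → r--
[1,5] min(19,7)*4=28 best=90 → r--
[1,4] min(19,9)*3=27 best=90 → r--
[1,3] min(19,9)*2=18 best=90 → r--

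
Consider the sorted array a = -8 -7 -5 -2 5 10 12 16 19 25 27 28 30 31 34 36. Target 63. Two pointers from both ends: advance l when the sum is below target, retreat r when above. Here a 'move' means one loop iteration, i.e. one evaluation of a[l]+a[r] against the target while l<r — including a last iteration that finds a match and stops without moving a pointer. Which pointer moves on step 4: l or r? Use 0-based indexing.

[0,15] -8+36=28 <63 → l++
[1,15] -7+36=29 <63 → l++
[2,15] -5+36=31 <63 → l++
[3,15] -2+36=34 <63 → l++

l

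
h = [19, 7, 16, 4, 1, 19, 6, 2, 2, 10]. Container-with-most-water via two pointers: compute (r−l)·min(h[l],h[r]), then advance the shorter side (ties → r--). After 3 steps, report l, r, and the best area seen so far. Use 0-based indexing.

l=0 r=9: min(19,10)*9=90 best=90 *, r--
l=0 r=8: min(19,2)*8=16 best=90, r--
l=0 r=7: min(19,2)*7=14 best=90, r--

l=0, r=6, best area=90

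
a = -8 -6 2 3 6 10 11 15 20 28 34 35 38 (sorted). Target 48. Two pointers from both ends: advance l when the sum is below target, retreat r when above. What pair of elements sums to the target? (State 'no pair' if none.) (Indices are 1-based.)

[1,13] -8+38=30 <48 → l++
[2,13] -6+38=32 <48 → l++
[3,13] 2+38=40 <48 → l++
[4,13] 3+38=41 <48 → l++
[5,13] 6+38=44 <48 → l++
[6,13] 10+38=48 → found

(10, 38)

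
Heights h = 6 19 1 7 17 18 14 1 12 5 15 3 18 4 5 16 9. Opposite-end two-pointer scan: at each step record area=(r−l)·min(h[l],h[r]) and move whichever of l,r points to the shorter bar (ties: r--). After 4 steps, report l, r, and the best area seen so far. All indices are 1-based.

l=1 r=17: min(6,9)*16=96 best=96 *, l++
l=2 r=17: min(19,9)*15=135 best=135 *, r--
l=2 r=16: min(19,16)*14=224 best=224 *, r--
l=2 r=15: min(19,5)*13=65 best=224, r--

l=2, r=14, best area=224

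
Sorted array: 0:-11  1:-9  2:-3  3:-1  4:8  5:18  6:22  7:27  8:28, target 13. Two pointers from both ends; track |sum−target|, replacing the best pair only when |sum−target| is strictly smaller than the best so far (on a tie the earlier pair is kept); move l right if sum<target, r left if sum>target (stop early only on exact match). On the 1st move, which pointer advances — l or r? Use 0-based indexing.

l=0 r=8: -11+28=17 d=4 *, r--

r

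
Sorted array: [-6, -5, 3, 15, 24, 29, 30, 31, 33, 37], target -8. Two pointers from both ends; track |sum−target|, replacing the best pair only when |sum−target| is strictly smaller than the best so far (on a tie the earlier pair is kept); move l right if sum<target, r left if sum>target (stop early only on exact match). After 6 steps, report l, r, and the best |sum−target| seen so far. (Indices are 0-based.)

l=0, r=3, best |Δ|=26

l=0 r=9: -6+37=31 d=39 *, r--
l=0 r=8: -6+33=27 d=35 *, r--
l=0 r=7: -6+31=25 d=33 *, r--
l=0 r=6: -6+30=24 d=32 *, r--
l=0 r=5: -6+29=23 d=31 *, r--
l=0 r=4: -6+24=18 d=26 *, r--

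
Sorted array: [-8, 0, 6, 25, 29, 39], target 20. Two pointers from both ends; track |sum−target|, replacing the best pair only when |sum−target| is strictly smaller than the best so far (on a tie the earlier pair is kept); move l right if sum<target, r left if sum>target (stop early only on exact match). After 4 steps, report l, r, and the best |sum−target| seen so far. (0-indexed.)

l=1, r=2, best |Δ|=1

l=0 r=5: -8+39=31 d=11 *, r--
l=0 r=4: -8+29=21 d=1 *, r--
l=0 r=3: -8+25=17 d=3, l++
l=1 r=3: 0+25=25 d=5, r--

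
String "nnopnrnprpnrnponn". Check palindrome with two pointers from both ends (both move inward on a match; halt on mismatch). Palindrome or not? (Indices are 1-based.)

palindrome

l=1 r=17: 'n'=='n', l++,r--
l=2 r=16: 'n'=='n', l++,r--
l=3 r=15: 'o'=='o', l++,r--
l=4 r=14: 'p'=='p', l++,r--
l=5 r=13: 'n'=='n', l++,r--
l=6 r=12: 'r'=='r', l++,r--
l=7 r=11: 'n'=='n', l++,r--
l=8 r=10: 'p'=='p', l++,r--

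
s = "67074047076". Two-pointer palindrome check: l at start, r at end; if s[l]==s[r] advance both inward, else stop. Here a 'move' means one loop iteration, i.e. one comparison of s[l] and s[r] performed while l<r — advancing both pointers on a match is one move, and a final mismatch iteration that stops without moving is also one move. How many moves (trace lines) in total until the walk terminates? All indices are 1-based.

[1,11] '6'=='6' → l++,r--
[2,10] '7'=='7' → l++,r--
[3,9] '0'=='0' → l++,r--
[4,8] '7'=='7' → l++,r--
[5,7] '4'=='4' → l++,r--

5 moves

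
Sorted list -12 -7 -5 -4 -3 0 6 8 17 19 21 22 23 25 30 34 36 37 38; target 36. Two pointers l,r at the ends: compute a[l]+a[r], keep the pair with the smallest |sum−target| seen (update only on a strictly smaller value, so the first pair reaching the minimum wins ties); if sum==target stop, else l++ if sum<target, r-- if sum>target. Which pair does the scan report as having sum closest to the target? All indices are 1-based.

[1,19] -12+38=26 d=10 * → l++
[2,19] -7+38=31 d=5 * → l++
[3,19] -5+38=33 d=3 * → l++
[4,19] -4+38=34 d=2 * → l++
[5,19] -3+38=35 d=1 * → l++
[6,19] 0+38=38 d=2 → r--
[6,18] 0+37=37 d=1 → r--
[6,17] 0+36=36 d=0 * → stop

pair (0, 36) with sum 36 (|Δ|=0)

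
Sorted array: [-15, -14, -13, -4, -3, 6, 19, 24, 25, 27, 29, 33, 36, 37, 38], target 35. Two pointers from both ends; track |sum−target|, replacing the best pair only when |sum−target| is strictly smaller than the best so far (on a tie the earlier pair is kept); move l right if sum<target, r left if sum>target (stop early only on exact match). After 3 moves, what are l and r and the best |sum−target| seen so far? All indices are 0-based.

l=0 r=14: -15+38=23 d=12 *, l++
l=1 r=14: -14+38=24 d=11 *, l++
l=2 r=14: -13+38=25 d=10 *, l++

l=3, r=14, best |Δ|=10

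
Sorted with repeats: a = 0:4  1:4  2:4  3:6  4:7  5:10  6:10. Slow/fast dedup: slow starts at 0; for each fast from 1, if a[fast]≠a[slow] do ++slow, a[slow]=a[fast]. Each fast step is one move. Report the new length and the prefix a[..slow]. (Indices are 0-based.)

length 4; prefix = [4, 6, 7, 10]

(s=0,f=1) a[fast]=4=a[slow] dup → fast++
(s=0,f=2) a[fast]=4=a[slow] dup → fast++
(s=0,f=3) a[fast]=6≠a[slow]=4 write a[1]=6 → slow++,fast++
(s=1,f=4) a[fast]=7≠a[slow]=6 write a[2]=7 → slow++,fast++
(s=2,f=5) a[fast]=10≠a[slow]=7 write a[3]=10 → slow++,fast++
(s=3,f=6) a[fast]=10=a[slow] dup → fast++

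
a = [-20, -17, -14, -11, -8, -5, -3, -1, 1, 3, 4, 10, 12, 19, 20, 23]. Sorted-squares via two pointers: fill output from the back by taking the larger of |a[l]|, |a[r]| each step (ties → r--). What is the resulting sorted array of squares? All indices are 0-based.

[1, 1, 9, 9, 16, 25, 64, 100, 121, 144, 196, 289, 361, 400, 400, 529]

l=0 r=15: |-20|<=|23| out[15]=529, r--
l=0 r=14: |-20|<=|20| out[14]=400, r--
l=0 r=13: |-20|>|19| out[13]=400, l++
l=1 r=13: |-17|<=|19| out[12]=361, r--
l=1 r=12: |-17|>|12| out[11]=289, l++
l=2 r=12: |-14|>|12| out[10]=196, l++
l=3 r=12: |-11|<=|12| out[9]=144, r--
l=3 r=11: |-11|>|10| out[8]=121, l++
l=4 r=11: |-8|<=|10| out[7]=100, r--
l=4 r=10: |-8|>|4| out[6]=64, l++
l=5 r=10: |-5|>|4| out[5]=25, l++
l=6 r=10: |-3|<=|4| out[4]=16, r--
l=6 r=9: |-3|<=|3| out[3]=9, r--
l=6 r=8: |-3|>|1| out[2]=9, l++
l=7 r=8: |-1|<=|1| out[1]=1, r--
l=7 r=7: |-1|<=|-1| out[0]=1, r--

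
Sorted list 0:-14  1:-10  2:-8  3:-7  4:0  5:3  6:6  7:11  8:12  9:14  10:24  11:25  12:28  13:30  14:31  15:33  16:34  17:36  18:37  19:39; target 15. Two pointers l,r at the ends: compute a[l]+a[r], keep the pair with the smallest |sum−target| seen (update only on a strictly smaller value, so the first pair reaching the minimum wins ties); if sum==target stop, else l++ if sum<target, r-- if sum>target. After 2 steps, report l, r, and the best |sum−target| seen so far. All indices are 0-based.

l=0, r=17, best |Δ|=8

[0,19] -14+39=25 d=10 * → r--
[0,18] -14+37=23 d=8 * → r--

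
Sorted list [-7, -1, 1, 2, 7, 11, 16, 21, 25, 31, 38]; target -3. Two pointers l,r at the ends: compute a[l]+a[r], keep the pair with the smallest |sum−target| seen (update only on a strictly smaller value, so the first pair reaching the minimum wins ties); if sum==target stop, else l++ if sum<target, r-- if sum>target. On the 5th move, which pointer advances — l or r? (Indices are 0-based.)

r

[0,10] -7+38=31 d=34 * → r--
[0,9] -7+31=24 d=27 * → r--
[0,8] -7+25=18 d=21 * → r--
[0,7] -7+21=14 d=17 * → r--
[0,6] -7+16=9 d=12 * → r--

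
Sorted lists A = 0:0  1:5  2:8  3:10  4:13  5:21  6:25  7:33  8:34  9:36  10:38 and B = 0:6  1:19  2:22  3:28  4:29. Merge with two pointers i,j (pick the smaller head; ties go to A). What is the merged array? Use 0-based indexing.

[0, 5, 6, 8, 10, 13, 19, 21, 22, 25, 28, 29, 33, 34, 36, 38]

i=0 j=0: A[i]=0<=B[j]=6 take 0, i++
i=1 j=0: A[i]=5<=B[j]=6 take 5, i++
i=2 j=0: A[i]=8>B[j]=6 take 6, j++
i=2 j=1: A[i]=8<=B[j]=19 take 8, i++
i=3 j=1: A[i]=10<=B[j]=19 take 10, i++
i=4 j=1: A[i]=13<=B[j]=19 take 13, i++
i=5 j=1: A[i]=21>B[j]=19 take 19, j++
i=5 j=2: A[i]=21<=B[j]=22 take 21, i++
i=6 j=2: A[i]=25>B[j]=22 take 22, j++
i=6 j=3: A[i]=25<=B[j]=28 take 25, i++
i=7 j=3: A[i]=33>B[j]=28 take 28, j++
i=7 j=4: A[i]=33>B[j]=29 take 29, j++
i=7 j=5: B done, take A[i]=33, i++
i=8 j=5: B done, take A[i]=34, i++
i=9 j=5: B done, take A[i]=36, i++
i=10 j=5: B done, take A[i]=38, i++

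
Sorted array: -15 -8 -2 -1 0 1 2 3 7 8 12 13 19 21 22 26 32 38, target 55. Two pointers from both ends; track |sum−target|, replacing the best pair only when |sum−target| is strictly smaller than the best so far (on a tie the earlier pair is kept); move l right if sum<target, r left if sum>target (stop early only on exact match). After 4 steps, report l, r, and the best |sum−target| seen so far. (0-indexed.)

l=0 r=17: -15+38=23 d=32 *, l++
l=1 r=17: -8+38=30 d=25 *, l++
l=2 r=17: -2+38=36 d=19 *, l++
l=3 r=17: -1+38=37 d=18 *, l++

l=4, r=17, best |Δ|=18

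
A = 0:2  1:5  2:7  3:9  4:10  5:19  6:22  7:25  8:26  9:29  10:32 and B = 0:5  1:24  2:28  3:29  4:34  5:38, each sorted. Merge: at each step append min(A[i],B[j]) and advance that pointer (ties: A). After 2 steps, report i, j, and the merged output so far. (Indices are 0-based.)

[i=0,j=0] A[i]=2<=B[j]=5 take 2 → i++
[i=1,j=0] A[i]=5<=B[j]=5 take 5 → i++

i=2, j=0, merged so far=[2, 5]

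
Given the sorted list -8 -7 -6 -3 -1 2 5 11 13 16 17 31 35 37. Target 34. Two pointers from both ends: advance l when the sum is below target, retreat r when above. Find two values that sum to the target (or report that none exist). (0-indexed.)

(-3, 37)

[0,13] -8+37=29 <34 → l++
[1,13] -7+37=30 <34 → l++
[2,13] -6+37=31 <34 → l++
[3,13] -3+37=34 → found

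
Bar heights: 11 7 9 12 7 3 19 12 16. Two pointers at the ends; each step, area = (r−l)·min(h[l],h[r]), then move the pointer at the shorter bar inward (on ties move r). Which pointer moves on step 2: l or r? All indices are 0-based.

[0,8] min(11,16)*8=88 best=88 * → l++
[1,8] min(7,16)*7=49 best=88 → l++

l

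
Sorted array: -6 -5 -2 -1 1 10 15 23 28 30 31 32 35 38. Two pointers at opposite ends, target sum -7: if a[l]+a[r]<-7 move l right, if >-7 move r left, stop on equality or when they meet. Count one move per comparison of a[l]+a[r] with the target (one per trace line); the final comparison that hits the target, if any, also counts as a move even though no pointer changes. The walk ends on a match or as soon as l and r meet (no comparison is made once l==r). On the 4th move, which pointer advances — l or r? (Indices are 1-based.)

r

[1,14] -6+38=32 >-7 → r--
[1,13] -6+35=29 >-7 → r--
[1,12] -6+32=26 >-7 → r--
[1,11] -6+31=25 >-7 → r--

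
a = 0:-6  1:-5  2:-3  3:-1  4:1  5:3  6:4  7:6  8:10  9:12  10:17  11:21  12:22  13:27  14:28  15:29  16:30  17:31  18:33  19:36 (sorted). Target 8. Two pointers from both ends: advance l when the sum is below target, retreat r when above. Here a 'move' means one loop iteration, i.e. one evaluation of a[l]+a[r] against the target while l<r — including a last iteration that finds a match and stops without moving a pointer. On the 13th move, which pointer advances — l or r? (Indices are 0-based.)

l=0 r=19: -6+36=30 >8, r--
l=0 r=18: -6+33=27 >8, r--
l=0 r=17: -6+31=25 >8, r--
l=0 r=16: -6+30=24 >8, r--
l=0 r=15: -6+29=23 >8, r--
l=0 r=14: -6+28=22 >8, r--
l=0 r=13: -6+27=21 >8, r--
l=0 r=12: -6+22=16 >8, r--
l=0 r=11: -6+21=15 >8, r--
l=0 r=10: -6+17=11 >8, r--
l=0 r=9: -6+12=6 <8, l++
l=1 r=9: -5+12=7 <8, l++
l=2 r=9: -3+12=9 >8, r--

r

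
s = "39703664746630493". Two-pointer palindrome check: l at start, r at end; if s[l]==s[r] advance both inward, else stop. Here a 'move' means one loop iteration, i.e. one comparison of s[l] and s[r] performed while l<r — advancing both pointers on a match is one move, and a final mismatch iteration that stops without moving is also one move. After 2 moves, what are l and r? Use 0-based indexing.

l=2, r=14

l=0 r=16: '3'=='3', l++,r--
l=1 r=15: '9'=='9', l++,r--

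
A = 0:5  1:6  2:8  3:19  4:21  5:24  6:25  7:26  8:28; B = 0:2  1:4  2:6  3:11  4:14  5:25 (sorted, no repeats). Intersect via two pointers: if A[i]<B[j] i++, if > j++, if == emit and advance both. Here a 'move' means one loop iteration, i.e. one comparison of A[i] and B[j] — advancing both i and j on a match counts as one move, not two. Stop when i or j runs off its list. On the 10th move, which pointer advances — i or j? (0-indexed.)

i=0 j=0: 5>2, j++
i=0 j=1: 5>4, j++
i=0 j=2: 5<6, i++
i=1 j=2: 6==6 emit, i++,j++
i=2 j=3: 8<11, i++
i=3 j=3: 19>11, j++
i=3 j=4: 19>14, j++
i=3 j=5: 19<25, i++
i=4 j=5: 21<25, i++
i=5 j=5: 24<25, i++

i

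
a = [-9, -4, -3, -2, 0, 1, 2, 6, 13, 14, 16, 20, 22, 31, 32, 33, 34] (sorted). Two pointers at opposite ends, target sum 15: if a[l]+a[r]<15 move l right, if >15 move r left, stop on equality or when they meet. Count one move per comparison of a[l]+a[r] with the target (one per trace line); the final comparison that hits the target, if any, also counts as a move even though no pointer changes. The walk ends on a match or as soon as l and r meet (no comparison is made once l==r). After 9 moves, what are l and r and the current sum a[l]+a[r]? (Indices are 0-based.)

l=3, r=10, sum=14

[0,16] -9+34=25 >15 → r--
[0,15] -9+33=24 >15 → r--
[0,14] -9+32=23 >15 → r--
[0,13] -9+31=22 >15 → r--
[0,12] -9+22=13 <15 → l++
[1,12] -4+22=18 >15 → r--
[1,11] -4+20=16 >15 → r--
[1,10] -4+16=12 <15 → l++
[2,10] -3+16=13 <15 → l++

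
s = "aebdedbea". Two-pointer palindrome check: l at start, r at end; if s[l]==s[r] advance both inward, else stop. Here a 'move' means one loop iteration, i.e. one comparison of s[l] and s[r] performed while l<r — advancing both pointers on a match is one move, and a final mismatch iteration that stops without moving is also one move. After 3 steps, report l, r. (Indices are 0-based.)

l=3, r=5

l=0 r=8: 'a'=='a', l++,r--
l=1 r=7: 'e'=='e', l++,r--
l=2 r=6: 'b'=='b', l++,r--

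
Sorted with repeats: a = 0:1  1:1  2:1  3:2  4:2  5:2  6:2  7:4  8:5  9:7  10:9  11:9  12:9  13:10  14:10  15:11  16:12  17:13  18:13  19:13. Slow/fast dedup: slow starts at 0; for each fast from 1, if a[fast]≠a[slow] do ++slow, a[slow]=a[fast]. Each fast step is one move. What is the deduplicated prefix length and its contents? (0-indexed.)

length 10; prefix = [1, 2, 4, 5, 7, 9, 10, 11, 12, 13]

slow=0 fast=1: a[fast]=1=a[slow] dup, fast++
slow=0 fast=2: a[fast]=1=a[slow] dup, fast++
slow=0 fast=3: a[fast]=2≠a[slow]=1 write a[1]=2, slow++,fast++
slow=1 fast=4: a[fast]=2=a[slow] dup, fast++
slow=1 fast=5: a[fast]=2=a[slow] dup, fast++
slow=1 fast=6: a[fast]=2=a[slow] dup, fast++
slow=1 fast=7: a[fast]=4≠a[slow]=2 write a[2]=4, slow++,fast++
slow=2 fast=8: a[fast]=5≠a[slow]=4 write a[3]=5, slow++,fast++
slow=3 fast=9: a[fast]=7≠a[slow]=5 write a[4]=7, slow++,fast++
slow=4 fast=10: a[fast]=9≠a[slow]=7 write a[5]=9, slow++,fast++
slow=5 fast=11: a[fast]=9=a[slow] dup, fast++
slow=5 fast=12: a[fast]=9=a[slow] dup, fast++
slow=5 fast=13: a[fast]=10≠a[slow]=9 write a[6]=10, slow++,fast++
slow=6 fast=14: a[fast]=10=a[slow] dup, fast++
slow=6 fast=15: a[fast]=11≠a[slow]=10 write a[7]=11, slow++,fast++
slow=7 fast=16: a[fast]=12≠a[slow]=11 write a[8]=12, slow++,fast++
slow=8 fast=17: a[fast]=13≠a[slow]=12 write a[9]=13, slow++,fast++
slow=9 fast=18: a[fast]=13=a[slow] dup, fast++
slow=9 fast=19: a[fast]=13=a[slow] dup, fast++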